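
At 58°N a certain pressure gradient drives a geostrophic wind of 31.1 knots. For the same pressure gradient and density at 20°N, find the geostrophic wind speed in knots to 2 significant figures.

77 knots

With the same pressure gradient and density, V_g ∝ 1/f ∝ 1/sin φ.
V₂ = V₁ · sin φ₁ / sin φ₂ = 31.1 × sin 58° / sin 20°
V₂ = 31.1 × 0.8480/0.3420 = 77 knots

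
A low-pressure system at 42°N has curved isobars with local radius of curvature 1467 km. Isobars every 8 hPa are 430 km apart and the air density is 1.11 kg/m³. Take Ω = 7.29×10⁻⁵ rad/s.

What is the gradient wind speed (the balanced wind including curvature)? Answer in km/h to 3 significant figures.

55.8 km/h

Coriolis parameter at 42°N:
f = 2Ω sin φ = 2 × 7.29×10⁻⁵ × sin 42° = 9.76×10⁻⁵ s⁻¹
Pressure gradient: |∂P/∂n| = 800 Pa / 430000 m = 1.86×10⁻³ Pa/m
Geostrophic speed: V_g = |∂P/∂n|/(fρ) = 1.86×10⁻³/(9.76×10⁻⁵ × 1.11) = 17.2 m/s
Around a low, centrifugal force acts outward with Coriolis, so pressure-gradient force balances both:
(1/ρ)|∂P/∂n| = fV + V²/R  →  V² + fR·V − fR·V_g = 0
With fR = 9.76×10⁻⁵ × 1467×10³ m = 143 m/s:
V = [−fR + √((fR)² + 4 fR V_g)]/2 = [−143 + √(143² + 4×143×17.2)]/2 = 15.5 m/s
Subgeostrophic (V < V_g = 17.2 m/s), as expected around a low.
Converting: 15.5 m/s × 3.6 = 55.8 km/h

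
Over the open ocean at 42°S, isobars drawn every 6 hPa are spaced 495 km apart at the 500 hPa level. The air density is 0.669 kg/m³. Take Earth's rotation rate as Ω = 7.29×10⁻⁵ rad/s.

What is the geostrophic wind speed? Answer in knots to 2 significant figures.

36 knots

Coriolis parameter at 42°S:
f = 2Ω sin φ = 2 × 7.29×10⁻⁵ × sin 42° = 9.76×10⁻⁵ s⁻¹
Pressure gradient: |∂P/∂n| = 600 Pa / 495000 m = 1.21×10⁻³ Pa/m
Geostrophic balance (pressure-gradient force = Coriolis force):
V_g = (1/(fρ)) |∂P/∂n| = 1.21×10⁻³ / (9.76×10⁻⁵ × 0.669) = 18.6 m/s
Converting: 18.6 m/s × 1.944 = 36 knots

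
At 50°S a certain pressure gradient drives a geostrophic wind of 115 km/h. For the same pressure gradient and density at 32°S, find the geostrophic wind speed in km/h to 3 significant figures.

With the same pressure gradient and density, V_g ∝ 1/f ∝ 1/sin φ.
V₂ = V₁ · sin φ₁ / sin φ₂ = 115 × sin 50° / sin 32°
V₂ = 115 × 0.7660/0.5299 = 166 km/h

166 km/h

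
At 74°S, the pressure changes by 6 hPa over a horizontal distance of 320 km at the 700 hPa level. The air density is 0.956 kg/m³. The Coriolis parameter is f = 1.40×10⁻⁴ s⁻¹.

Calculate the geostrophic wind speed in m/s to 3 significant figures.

14.0 m/s

Pressure gradient: |∂P/∂n| = 600 Pa / 320000 m = 1.88×10⁻³ Pa/m
Geostrophic balance (pressure-gradient force = Coriolis force):
V_g = (1/(fρ)) |∂P/∂n| = 1.88×10⁻³ / (1.40×10⁻⁴ × 0.956) = 14.0 m/s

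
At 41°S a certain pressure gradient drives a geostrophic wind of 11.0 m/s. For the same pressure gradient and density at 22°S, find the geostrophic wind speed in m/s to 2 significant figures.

19 m/s

With the same pressure gradient and density, V_g ∝ 1/f ∝ 1/sin φ.
V₂ = V₁ · sin φ₁ / sin φ₂ = 11.0 × sin 41° / sin 22°
V₂ = 11.0 × 0.6561/0.3746 = 19 m/s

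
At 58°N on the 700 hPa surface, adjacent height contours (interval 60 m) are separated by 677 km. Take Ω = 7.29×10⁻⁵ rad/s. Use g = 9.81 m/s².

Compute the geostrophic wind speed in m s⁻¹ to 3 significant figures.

Coriolis parameter at 58°N:
f = 2Ω sin φ = 2 × 7.29×10⁻⁵ × sin 58° = 1.24×10⁻⁴ s⁻¹
Height gradient: |∂Z/∂n| = 60 m / 677000 m = 8.86×10⁻⁵
On a pressure surface, geostrophic balance gives V_g = (g/f)|∂Z/∂n|:
V_g = 9.81 × 8.86×10⁻⁵ / 1.24×10⁻⁴ = 7.03 m/s

7.03 m s⁻¹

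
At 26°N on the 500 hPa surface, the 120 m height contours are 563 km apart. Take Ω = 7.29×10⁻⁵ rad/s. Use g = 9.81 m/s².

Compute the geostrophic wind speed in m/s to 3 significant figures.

32.7 m/s

Coriolis parameter at 26°N:
f = 2Ω sin φ = 2 × 7.29×10⁻⁵ × sin 26° = 6.39×10⁻⁵ s⁻¹
Height gradient: |∂Z/∂n| = 120 m / 563000 m = 2.13×10⁻⁴
On a pressure surface, geostrophic balance gives V_g = (g/f)|∂Z/∂n|:
V_g = 9.81 × 2.13×10⁻⁴ / 6.39×10⁻⁵ = 32.7 m/s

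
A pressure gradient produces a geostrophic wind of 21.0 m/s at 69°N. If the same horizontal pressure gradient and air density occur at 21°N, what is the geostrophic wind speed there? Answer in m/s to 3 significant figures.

54.7 m/s

With the same pressure gradient and density, V_g ∝ 1/f ∝ 1/sin φ.
V₂ = V₁ · sin φ₁ / sin φ₂ = 21.0 × sin 69° / sin 21°
V₂ = 21.0 × 0.9336/0.3584 = 54.7 m/s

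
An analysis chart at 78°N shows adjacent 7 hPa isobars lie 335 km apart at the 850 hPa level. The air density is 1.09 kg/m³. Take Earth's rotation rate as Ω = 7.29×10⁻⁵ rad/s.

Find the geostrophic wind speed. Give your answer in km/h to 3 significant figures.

Coriolis parameter at 78°N:
f = 2Ω sin φ = 2 × 7.29×10⁻⁵ × sin 78° = 1.43×10⁻⁴ s⁻¹
Pressure gradient: |∂P/∂n| = 700 Pa / 335000 m = 2.09×10⁻³ Pa/m
Geostrophic balance (pressure-gradient force = Coriolis force):
V_g = (1/(fρ)) |∂P/∂n| = 2.09×10⁻³ / (1.43×10⁻⁴ × 1.09) = 13.4 m/s
Converting: 13.4 m/s × 3.6 = 48.4 km/h

48.4 km/h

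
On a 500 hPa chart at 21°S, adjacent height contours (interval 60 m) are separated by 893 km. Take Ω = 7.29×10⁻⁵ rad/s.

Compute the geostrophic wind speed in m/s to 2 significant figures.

13 m/s

Coriolis parameter at 21°S:
f = 2Ω sin φ = 2 × 7.29×10⁻⁵ × sin 21° = 5.23×10⁻⁵ s⁻¹
Height gradient: |∂Z/∂n| = 60 m / 893000 m = 6.72×10⁻⁵
On a pressure surface, geostrophic balance gives V_g = (g/f)|∂Z/∂n|:
V_g = 9.81 × 6.72×10⁻⁵ / 5.23×10⁻⁵ = 12.6 m/s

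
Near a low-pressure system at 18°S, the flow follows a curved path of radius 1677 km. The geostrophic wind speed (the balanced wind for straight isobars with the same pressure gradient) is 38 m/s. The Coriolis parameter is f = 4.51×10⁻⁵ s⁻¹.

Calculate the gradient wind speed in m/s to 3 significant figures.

Around a low, centrifugal force acts outward with Coriolis, so pressure-gradient force balances both:
(1/ρ)|∂P/∂n| = fV + V²/R  →  V² + fR·V − fR·V_g = 0
With fR = 4.51×10⁻⁵ × 1677×10³ m = 75.6 m/s:
V = [−fR + √((fR)² + 4 fR V_g)]/2 = [−75.6 + √(75.6² + 4×75.6×38)]/2 = 27.8 m/s
Subgeostrophic (V < V_g = 38 m/s), as expected around a low.

27.8 m/s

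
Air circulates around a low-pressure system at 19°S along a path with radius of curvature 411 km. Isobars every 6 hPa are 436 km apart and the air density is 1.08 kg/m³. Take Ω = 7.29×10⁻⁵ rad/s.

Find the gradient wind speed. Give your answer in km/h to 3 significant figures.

Coriolis parameter at 19°S:
f = 2Ω sin φ = 2 × 7.29×10⁻⁵ × sin 19° = 4.75×10⁻⁵ s⁻¹
Pressure gradient: |∂P/∂n| = 600 Pa / 436000 m = 1.38×10⁻³ Pa/m
Geostrophic speed: V_g = |∂P/∂n|/(fρ) = 1.38×10⁻³/(4.75×10⁻⁵ × 1.08) = 26.8 m/s
Around a low, centrifugal force acts outward with Coriolis, so pressure-gradient force balances both:
(1/ρ)|∂P/∂n| = fV + V²/R  →  V² + fR·V − fR·V_g = 0
With fR = 4.75×10⁻⁵ × 411×10³ m = 19.5 m/s:
V = [−fR + √((fR)² + 4 fR V_g)]/2 = [−19.5 + √(19.5² + 4×19.5×26.8)]/2 = 15.1 m/s
Subgeostrophic (V < V_g = 26.8 m/s), as expected around a low.
Converting: 15.1 m/s × 3.6 = 54.4 km/h

54.4 km/h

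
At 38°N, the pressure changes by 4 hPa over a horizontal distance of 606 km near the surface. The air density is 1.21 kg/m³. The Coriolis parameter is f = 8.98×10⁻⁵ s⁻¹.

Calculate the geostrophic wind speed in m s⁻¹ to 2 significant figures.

6.1 m s⁻¹

Pressure gradient: |∂P/∂n| = 400 Pa / 606000 m = 6.60×10⁻⁴ Pa/m
Geostrophic balance (pressure-gradient force = Coriolis force):
V_g = (1/(fρ)) |∂P/∂n| = 6.60×10⁻⁴ / (8.98×10⁻⁵ × 1.21) = 6.07 m/s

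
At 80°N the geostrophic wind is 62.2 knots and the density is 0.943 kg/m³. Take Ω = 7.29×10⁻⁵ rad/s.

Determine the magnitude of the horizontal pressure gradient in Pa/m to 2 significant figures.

Coriolis parameter at 80°N:
f = 2Ω sin φ = 2 × 7.29×10⁻⁵ × sin 80° = 1.44×10⁻⁴ s⁻¹
Wind speed in SI: 62.2 knots = 32.0 m/s
Geostrophic balance rearranged: |∂P/∂n| = f ρ V_g
|∂P/∂n| = 1.44×10⁻⁴ × 0.943 × 32.0 = 4.33×10⁻³ Pa/m

4.3×10⁻³ Pa/m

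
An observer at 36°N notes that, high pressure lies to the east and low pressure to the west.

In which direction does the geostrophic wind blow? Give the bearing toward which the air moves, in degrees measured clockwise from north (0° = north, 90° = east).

The pressure-gradient force points toward the west (bearing 270°).
Geostrophic balance: in the Northern Hemisphere the Coriolis force deflects motion to the right, so the geostrophic wind blows 90° to the right of the pressure-gradient force (low pressure on the left).
Rotating 270° by 90° clockwise gives 000° — the wind blows toward the north.

000°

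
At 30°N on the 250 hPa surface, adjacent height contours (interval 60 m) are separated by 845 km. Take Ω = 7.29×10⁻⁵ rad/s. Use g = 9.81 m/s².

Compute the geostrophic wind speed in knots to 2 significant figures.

Coriolis parameter at 30°N:
f = 2Ω sin φ = 2 × 7.29×10⁻⁵ × sin 30° = 7.29×10⁻⁵ s⁻¹
Height gradient: |∂Z/∂n| = 60 m / 845000 m = 7.10×10⁻⁵
On a pressure surface, geostrophic balance gives V_g = (g/f)|∂Z/∂n|:
V_g = 9.81 × 7.10×10⁻⁵ / 7.29×10⁻⁵ = 9.56 m/s
Converting: 9.56 m/s × 1.944 = 19 knots

19 knots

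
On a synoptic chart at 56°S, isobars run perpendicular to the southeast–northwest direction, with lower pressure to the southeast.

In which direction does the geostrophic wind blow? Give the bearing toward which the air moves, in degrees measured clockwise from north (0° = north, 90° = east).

The pressure-gradient force points toward the southeast (bearing 135°).
Geostrophic balance: in the Southern Hemisphere the Coriolis force deflects motion to the left, so the geostrophic wind blows 90° to the left of the pressure-gradient force (low pressure on the right).
Rotating 135° by 90° counterclockwise gives 045° — the wind blows toward the northeast.

045°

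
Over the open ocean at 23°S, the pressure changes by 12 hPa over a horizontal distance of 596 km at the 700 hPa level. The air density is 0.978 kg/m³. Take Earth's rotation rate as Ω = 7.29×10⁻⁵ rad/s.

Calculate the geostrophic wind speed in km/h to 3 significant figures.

Coriolis parameter at 23°S:
f = 2Ω sin φ = 2 × 7.29×10⁻⁵ × sin 23° = 5.70×10⁻⁵ s⁻¹
Pressure gradient: |∂P/∂n| = 1200 Pa / 596000 m = 2.01×10⁻³ Pa/m
Geostrophic balance (pressure-gradient force = Coriolis force):
V_g = (1/(fρ)) |∂P/∂n| = 2.01×10⁻³ / (5.70×10⁻⁵ × 0.978) = 36.1 m/s
Converting: 36.1 m/s × 3.6 = 130 km/h

130 km/h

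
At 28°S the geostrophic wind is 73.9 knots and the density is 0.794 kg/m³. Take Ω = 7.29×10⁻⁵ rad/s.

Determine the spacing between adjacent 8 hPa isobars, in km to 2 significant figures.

Coriolis parameter at 28°S:
f = 2Ω sin φ = 2 × 7.29×10⁻⁵ × sin 28° = 6.84×10⁻⁵ s⁻¹
Wind speed in SI: 73.9 knots = 38.0 m/s
Geostrophic balance rearranged: |∂P/∂n| = f ρ V_g
|∂P/∂n| = 6.84×10⁻⁵ × 0.794 × 38.0 = 2.07×10⁻³ Pa/m
Isobar spacing: Δn = ΔP/|∂P/∂n| = 800 Pa / 2.07×10⁻³ Pa/m = 387186 m ≈ 390 km

390 km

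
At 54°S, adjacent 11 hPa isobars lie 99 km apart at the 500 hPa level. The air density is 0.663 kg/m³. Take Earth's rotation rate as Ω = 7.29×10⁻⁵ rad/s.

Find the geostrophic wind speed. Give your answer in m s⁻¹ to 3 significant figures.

Coriolis parameter at 54°S:
f = 2Ω sin φ = 2 × 7.29×10⁻⁵ × sin 54° = 1.18×10⁻⁴ s⁻¹
Pressure gradient: |∂P/∂n| = 1100 Pa / 99000 m = 1.11×10⁻² Pa/m
Geostrophic balance (pressure-gradient force = Coriolis force):
V_g = (1/(fρ)) |∂P/∂n| = 1.11×10⁻² / (1.18×10⁻⁴ × 0.663) = 142 m/s

142 m s⁻¹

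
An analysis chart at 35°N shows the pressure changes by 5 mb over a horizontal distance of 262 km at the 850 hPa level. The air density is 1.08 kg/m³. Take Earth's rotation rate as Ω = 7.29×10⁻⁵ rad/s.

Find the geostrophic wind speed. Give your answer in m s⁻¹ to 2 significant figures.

21 m s⁻¹

Coriolis parameter at 35°N:
f = 2Ω sin φ = 2 × 7.29×10⁻⁵ × sin 35° = 8.36×10⁻⁵ s⁻¹
Pressure gradient: |∂P/∂n| = 500 Pa / 262000 m = 1.91×10⁻³ Pa/m
Geostrophic balance (pressure-gradient force = Coriolis force):
V_g = (1/(fρ)) |∂P/∂n| = 1.91×10⁻³ / (8.36×10⁻⁵ × 1.08) = 21.1 m/s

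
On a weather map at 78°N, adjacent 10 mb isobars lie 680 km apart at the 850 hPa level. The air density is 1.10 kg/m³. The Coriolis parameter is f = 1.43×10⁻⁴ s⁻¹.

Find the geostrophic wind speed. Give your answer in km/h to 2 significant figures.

Pressure gradient: |∂P/∂n| = 1000 Pa / 680000 m = 1.47×10⁻³ Pa/m
Geostrophic balance (pressure-gradient force = Coriolis force):
V_g = (1/(fρ)) |∂P/∂n| = 1.47×10⁻³ / (1.43×10⁻⁴ × 1.10) = 9.35 m/s
Converting: 9.35 m/s × 3.6 = 34 km/h

34 km/h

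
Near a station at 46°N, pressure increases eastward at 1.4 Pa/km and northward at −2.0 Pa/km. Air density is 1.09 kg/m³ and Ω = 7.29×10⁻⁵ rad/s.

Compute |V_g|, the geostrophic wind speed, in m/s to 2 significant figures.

21 m/s

Coriolis parameter at 46°N:
f = 2Ω sin φ = 2 × 7.29×10⁻⁵ × sin 46° = 1.05×10⁻⁴ s⁻¹
Component geostrophic relations (x east, y north):
u_g = −(1/(fρ)) ∂P/∂y,  v_g = (1/(fρ)) ∂P/∂x
u_g = −(−2.0×10⁻³)/(1.05×10⁻⁴ × 1.09) = 17.5 m/s;  v_g = (1.4×10⁻³)/(1.05×10⁻⁴ × 1.09) = 12.2 m/s
|V_g| = √(u_g² + v_g²) = 21.4 m/s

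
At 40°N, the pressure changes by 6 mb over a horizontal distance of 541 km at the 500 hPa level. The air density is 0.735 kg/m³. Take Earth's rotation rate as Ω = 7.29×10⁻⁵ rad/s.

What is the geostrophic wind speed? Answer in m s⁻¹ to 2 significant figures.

Coriolis parameter at 40°N:
f = 2Ω sin φ = 2 × 7.29×10⁻⁵ × sin 40° = 9.37×10⁻⁵ s⁻¹
Pressure gradient: |∂P/∂n| = 600 Pa / 541000 m = 1.11×10⁻³ Pa/m
Geostrophic balance (pressure-gradient force = Coriolis force):
V_g = (1/(fρ)) |∂P/∂n| = 1.11×10⁻³ / (9.37×10⁻⁵ × 0.735) = 16.1 m/s

16 m s⁻¹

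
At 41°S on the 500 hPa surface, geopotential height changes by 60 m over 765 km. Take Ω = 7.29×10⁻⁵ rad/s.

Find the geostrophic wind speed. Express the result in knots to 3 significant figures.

15.6 knots

Coriolis parameter at 41°S:
f = 2Ω sin φ = 2 × 7.29×10⁻⁵ × sin 41° = 9.57×10⁻⁵ s⁻¹
Height gradient: |∂Z/∂n| = 60 m / 765000 m = 7.84×10⁻⁵
On a pressure surface, geostrophic balance gives V_g = (g/f)|∂Z/∂n|:
V_g = 9.81 × 7.84×10⁻⁵ / 9.57×10⁻⁵ = 8.04 m/s
Converting: 8.04 m/s × 1.944 = 15.6 knots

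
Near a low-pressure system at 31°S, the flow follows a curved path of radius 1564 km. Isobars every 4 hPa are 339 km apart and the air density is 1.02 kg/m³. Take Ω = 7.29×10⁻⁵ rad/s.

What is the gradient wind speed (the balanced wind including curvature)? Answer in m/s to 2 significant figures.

14 m/s

Coriolis parameter at 31°S:
f = 2Ω sin φ = 2 × 7.29×10⁻⁵ × sin 31° = 7.51×10⁻⁵ s⁻¹
Pressure gradient: |∂P/∂n| = 400 Pa / 339000 m = 1.18×10⁻³ Pa/m
Geostrophic speed: V_g = |∂P/∂n|/(fρ) = 1.18×10⁻³/(7.51×10⁻⁵ × 1.02) = 15.4 m/s
Around a low, centrifugal force acts outward with Coriolis, so pressure-gradient force balances both:
(1/ρ)|∂P/∂n| = fV + V²/R  →  V² + fR·V − fR·V_g = 0
With fR = 7.51×10⁻⁵ × 1564×10³ m = 117 m/s:
V = [−fR + √((fR)² + 4 fR V_g)]/2 = [−117 + √(117² + 4×117×15.4)]/2 = 13.8 m/s
Subgeostrophic (V < V_g = 15.4 m/s), as expected around a low.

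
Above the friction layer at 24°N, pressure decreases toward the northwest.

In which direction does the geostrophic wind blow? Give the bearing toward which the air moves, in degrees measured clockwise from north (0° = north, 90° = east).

045°

The pressure-gradient force points toward the northwest (bearing 315°).
Geostrophic balance: in the Northern Hemisphere the Coriolis force deflects motion to the right, so the geostrophic wind blows 90° to the right of the pressure-gradient force (low pressure on the left).
Rotating 315° by 90° clockwise gives 045° — the wind blows toward the northeast.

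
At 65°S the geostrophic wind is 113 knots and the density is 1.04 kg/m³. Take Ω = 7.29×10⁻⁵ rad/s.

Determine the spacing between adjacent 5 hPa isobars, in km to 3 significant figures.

Coriolis parameter at 65°S:
f = 2Ω sin φ = 2 × 7.29×10⁻⁵ × sin 65° = 1.32×10⁻⁴ s⁻¹
Wind speed in SI: 113 knots = 58.1 m/s
Geostrophic balance rearranged: |∂P/∂n| = f ρ V_g
|∂P/∂n| = 1.32×10⁻⁴ × 1.04 × 58.1 = 7.99×10⁻³ Pa/m
Isobar spacing: Δn = ΔP/|∂P/∂n| = 500 Pa / 7.99×10⁻³ Pa/m = 62587 m ≈ 62.6 km

62.6 km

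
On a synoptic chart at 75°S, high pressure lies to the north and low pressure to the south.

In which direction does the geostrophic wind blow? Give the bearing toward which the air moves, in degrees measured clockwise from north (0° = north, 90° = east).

The pressure-gradient force points toward the south (bearing 180°).
Geostrophic balance: in the Southern Hemisphere the Coriolis force deflects motion to the left, so the geostrophic wind blows 90° to the left of the pressure-gradient force (low pressure on the right).
Rotating 180° by 90° counterclockwise gives 090° — the wind blows toward the east.

090°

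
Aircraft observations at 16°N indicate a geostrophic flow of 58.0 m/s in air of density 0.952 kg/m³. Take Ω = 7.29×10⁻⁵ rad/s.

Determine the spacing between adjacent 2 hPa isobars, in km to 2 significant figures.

Coriolis parameter at 16°N:
f = 2Ω sin φ = 2 × 7.29×10⁻⁵ × sin 16° = 4.02×10⁻⁵ s⁻¹
Geostrophic balance rearranged: |∂P/∂n| = f ρ V_g
|∂P/∂n| = 4.02×10⁻⁵ × 0.952 × 58.0 = 2.22×10⁻³ Pa/m
Isobar spacing: Δn = ΔP/|∂P/∂n| = 200 Pa / 2.22×10⁻³ Pa/m = 90130 m ≈ 90 km

90 km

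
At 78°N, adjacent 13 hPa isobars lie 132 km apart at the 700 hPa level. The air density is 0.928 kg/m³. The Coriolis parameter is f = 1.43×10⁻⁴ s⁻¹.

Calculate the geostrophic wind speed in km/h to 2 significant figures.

Pressure gradient: |∂P/∂n| = 1300 Pa / 132000 m = 9.85×10⁻³ Pa/m
Geostrophic balance (pressure-gradient force = Coriolis force):
V_g = (1/(fρ)) |∂P/∂n| = 9.85×10⁻³ / (1.43×10⁻⁴ × 0.928) = 74.2 m/s
Converting: 74.2 m/s × 3.6 = 270 km/h

270 km/h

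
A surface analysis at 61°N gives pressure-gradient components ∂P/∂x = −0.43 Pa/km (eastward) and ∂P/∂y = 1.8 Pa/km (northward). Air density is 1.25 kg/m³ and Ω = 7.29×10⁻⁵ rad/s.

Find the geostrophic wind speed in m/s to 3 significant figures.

Coriolis parameter at 61°N:
f = 2Ω sin φ = 2 × 7.29×10⁻⁵ × sin 61° = 1.28×10⁻⁴ s⁻¹
Component geostrophic relations (x east, y north):
u_g = −(1/(fρ)) ∂P/∂y,  v_g = (1/(fρ)) ∂P/∂x
u_g = −(1.8×10⁻³)/(1.28×10⁻⁴ × 1.25) = −11.3 m/s;  v_g = (−0.43×10⁻³)/(1.28×10⁻⁴ × 1.25) = −2.70 m/s
|V_g| = √(u_g² + v_g²) = 11.6 m/s

11.6 m/s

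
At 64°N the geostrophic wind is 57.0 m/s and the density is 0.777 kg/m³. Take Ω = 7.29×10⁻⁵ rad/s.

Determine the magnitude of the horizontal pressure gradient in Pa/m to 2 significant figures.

Coriolis parameter at 64°N:
f = 2Ω sin φ = 2 × 7.29×10⁻⁵ × sin 64° = 1.31×10⁻⁴ s⁻¹
Geostrophic balance rearranged: |∂P/∂n| = f ρ V_g
|∂P/∂n| = 1.31×10⁻⁴ × 0.777 × 57.0 = 5.80×10⁻³ Pa/m

5.8×10⁻³ Pa/m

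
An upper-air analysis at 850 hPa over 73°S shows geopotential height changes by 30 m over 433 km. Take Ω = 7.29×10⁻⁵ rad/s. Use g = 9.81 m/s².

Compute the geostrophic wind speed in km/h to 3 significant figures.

17.5 km/h

Coriolis parameter at 73°S:
f = 2Ω sin φ = 2 × 7.29×10⁻⁵ × sin 73° = 1.39×10⁻⁴ s⁻¹
Height gradient: |∂Z/∂n| = 30 m / 433000 m = 6.93×10⁻⁵
On a pressure surface, geostrophic balance gives V_g = (g/f)|∂Z/∂n|:
V_g = 9.81 × 6.93×10⁻⁵ / 1.39×10⁻⁴ = 4.87 m/s
Converting: 4.87 m/s × 3.6 = 17.5 km/h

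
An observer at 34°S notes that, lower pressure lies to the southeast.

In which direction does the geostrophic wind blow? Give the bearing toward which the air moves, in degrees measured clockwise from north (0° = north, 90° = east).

The pressure-gradient force points toward the southeast (bearing 135°).
Geostrophic balance: in the Southern Hemisphere the Coriolis force deflects motion to the left, so the geostrophic wind blows 90° to the left of the pressure-gradient force (low pressure on the right).
Rotating 135° by 90° counterclockwise gives 045° — the wind blows toward the northeast.

045°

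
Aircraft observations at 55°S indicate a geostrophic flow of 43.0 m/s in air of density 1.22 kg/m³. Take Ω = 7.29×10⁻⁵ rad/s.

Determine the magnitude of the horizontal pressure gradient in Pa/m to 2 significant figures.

6.3×10⁻³ Pa/m

Coriolis parameter at 55°S:
f = 2Ω sin φ = 2 × 7.29×10⁻⁵ × sin 55° = 1.19×10⁻⁴ s⁻¹
Geostrophic balance rearranged: |∂P/∂n| = f ρ V_g
|∂P/∂n| = 1.19×10⁻⁴ × 1.22 × 43.0 = 6.27×10⁻³ Pa/m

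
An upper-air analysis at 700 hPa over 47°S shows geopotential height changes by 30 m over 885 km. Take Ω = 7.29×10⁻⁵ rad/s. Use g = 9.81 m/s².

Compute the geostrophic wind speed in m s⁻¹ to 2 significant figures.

3.1 m s⁻¹

Coriolis parameter at 47°S:
f = 2Ω sin φ = 2 × 7.29×10⁻⁵ × sin 47° = 1.07×10⁻⁴ s⁻¹
Height gradient: |∂Z/∂n| = 30 m / 885000 m = 3.39×10⁻⁵
On a pressure surface, geostrophic balance gives V_g = (g/f)|∂Z/∂n|:
V_g = 9.81 × 3.39×10⁻⁵ / 1.07×10⁻⁴ = 3.12 m/s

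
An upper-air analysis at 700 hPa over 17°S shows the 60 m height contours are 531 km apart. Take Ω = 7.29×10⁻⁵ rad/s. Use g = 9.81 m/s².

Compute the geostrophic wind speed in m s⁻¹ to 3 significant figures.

Coriolis parameter at 17°S:
f = 2Ω sin φ = 2 × 7.29×10⁻⁵ × sin 17° = 4.26×10⁻⁵ s⁻¹
Height gradient: |∂Z/∂n| = 60 m / 531000 m = 1.13×10⁻⁴
On a pressure surface, geostrophic balance gives V_g = (g/f)|∂Z/∂n|:
V_g = 9.81 × 1.13×10⁻⁴ / 4.26×10⁻⁵ = 26.0 m/s

26.0 m s⁻¹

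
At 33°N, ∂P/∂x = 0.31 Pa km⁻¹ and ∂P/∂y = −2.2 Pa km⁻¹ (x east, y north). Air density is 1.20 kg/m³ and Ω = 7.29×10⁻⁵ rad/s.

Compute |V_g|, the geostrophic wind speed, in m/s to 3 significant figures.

Coriolis parameter at 33°N:
f = 2Ω sin φ = 2 × 7.29×10⁻⁵ × sin 33° = 7.94×10⁻⁵ s⁻¹
Component geostrophic relations (x east, y north):
u_g = −(1/(fρ)) ∂P/∂y,  v_g = (1/(fρ)) ∂P/∂x
u_g = −(−2.2×10⁻³)/(7.94×10⁻⁵ × 1.20) = 23.1 m/s;  v_g = (0.31×10⁻³)/(7.94×10⁻⁵ × 1.20) = 3.25 m/s
|V_g| = √(u_g² + v_g²) = 23.3 m/s

23.3 m/s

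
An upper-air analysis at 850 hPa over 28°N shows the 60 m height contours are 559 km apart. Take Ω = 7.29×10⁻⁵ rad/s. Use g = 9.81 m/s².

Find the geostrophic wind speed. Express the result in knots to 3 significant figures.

29.9 knots

Coriolis parameter at 28°N:
f = 2Ω sin φ = 2 × 7.29×10⁻⁵ × sin 28° = 6.84×10⁻⁵ s⁻¹
Height gradient: |∂Z/∂n| = 60 m / 559000 m = 1.07×10⁻⁴
On a pressure surface, geostrophic balance gives V_g = (g/f)|∂Z/∂n|:
V_g = 9.81 × 1.07×10⁻⁴ / 6.84×10⁻⁵ = 15.4 m/s
Converting: 15.4 m/s × 1.944 = 29.9 knots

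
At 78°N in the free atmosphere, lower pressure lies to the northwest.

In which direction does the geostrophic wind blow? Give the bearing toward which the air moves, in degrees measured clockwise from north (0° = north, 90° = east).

The pressure-gradient force points toward the northwest (bearing 315°).
Geostrophic balance: in the Northern Hemisphere the Coriolis force deflects motion to the right, so the geostrophic wind blows 90° to the right of the pressure-gradient force (low pressure on the left).
Rotating 315° by 90° clockwise gives 045° — the wind blows toward the northeast.

045°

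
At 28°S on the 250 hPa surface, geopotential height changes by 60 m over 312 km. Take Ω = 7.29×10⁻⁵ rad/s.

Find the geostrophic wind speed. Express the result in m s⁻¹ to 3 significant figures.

Coriolis parameter at 28°S:
f = 2Ω sin φ = 2 × 7.29×10⁻⁵ × sin 28° = 6.84×10⁻⁵ s⁻¹
Height gradient: |∂Z/∂n| = 60 m / 312000 m = 1.92×10⁻⁴
On a pressure surface, geostrophic balance gives V_g = (g/f)|∂Z/∂n|:
V_g = 9.81 × 1.92×10⁻⁴ / 6.84×10⁻⁵ = 27.6 m/s

27.6 m s⁻¹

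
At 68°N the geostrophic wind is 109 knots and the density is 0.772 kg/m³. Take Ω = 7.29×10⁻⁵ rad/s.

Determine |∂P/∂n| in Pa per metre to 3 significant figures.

5.85×10⁻³ Pa/m

Coriolis parameter at 68°N:
f = 2Ω sin φ = 2 × 7.29×10⁻⁵ × sin 68° = 1.35×10⁻⁴ s⁻¹
Wind speed in SI: 109 knots = 56.1 m/s
Geostrophic balance rearranged: |∂P/∂n| = f ρ V_g
|∂P/∂n| = 1.35×10⁻⁴ × 0.772 × 56.1 = 5.85×10⁻³ Pa/m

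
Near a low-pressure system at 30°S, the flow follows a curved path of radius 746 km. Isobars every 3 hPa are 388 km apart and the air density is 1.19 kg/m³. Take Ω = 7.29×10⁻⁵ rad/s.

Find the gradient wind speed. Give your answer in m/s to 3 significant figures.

Coriolis parameter at 30°S:
f = 2Ω sin φ = 2 × 7.29×10⁻⁵ × sin 30° = 7.29×10⁻⁵ s⁻¹
Pressure gradient: |∂P/∂n| = 300 Pa / 388000 m = 7.73×10⁻⁴ Pa/m
Geostrophic speed: V_g = |∂P/∂n|/(fρ) = 7.73×10⁻⁴/(7.29×10⁻⁵ × 1.19) = 8.91 m/s
Around a low, centrifugal force acts outward with Coriolis, so pressure-gradient force balances both:
(1/ρ)|∂P/∂n| = fV + V²/R  →  V² + fR·V − fR·V_g = 0
With fR = 7.29×10⁻⁵ × 746×10³ m = 54.4 m/s:
V = [−fR + √((fR)² + 4 fR V_g)]/2 = [−54.4 + √(54.4² + 4×54.4×8.91)]/2 = 7.8 m/s
Subgeostrophic (V < V_g = 8.91 m/s), as expected around a low.

7.80 m/s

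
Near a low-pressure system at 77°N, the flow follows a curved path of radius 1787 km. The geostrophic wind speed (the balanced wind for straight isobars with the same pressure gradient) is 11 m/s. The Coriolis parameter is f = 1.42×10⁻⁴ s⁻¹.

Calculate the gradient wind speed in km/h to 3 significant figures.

Around a low, centrifugal force acts outward with Coriolis, so pressure-gradient force balances both:
(1/ρ)|∂P/∂n| = fV + V²/R  →  V² + fR·V − fR·V_g = 0
With fR = 1.42×10⁻⁴ × 1787×10³ m = 254 m/s:
V = [−fR + √((fR)² + 4 fR V_g)]/2 = [−254 + √(254² + 4×254×11)]/2 = 10.6 m/s
Subgeostrophic (V < V_g = 11 m/s), as expected around a low.
Converting: 10.6 m/s × 3.6 = 38.0 km/h

38.0 km/h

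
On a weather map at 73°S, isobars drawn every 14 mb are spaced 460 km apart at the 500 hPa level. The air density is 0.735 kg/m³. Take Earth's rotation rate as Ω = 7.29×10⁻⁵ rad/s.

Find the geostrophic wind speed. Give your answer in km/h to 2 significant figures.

110 km/h

Coriolis parameter at 73°S:
f = 2Ω sin φ = 2 × 7.29×10⁻⁵ × sin 73° = 1.39×10⁻⁴ s⁻¹
Pressure gradient: |∂P/∂n| = 1400 Pa / 460000 m = 3.04×10⁻³ Pa/m
Geostrophic balance (pressure-gradient force = Coriolis force):
V_g = (1/(fρ)) |∂P/∂n| = 3.04×10⁻³ / (1.39×10⁻⁴ × 0.735) = 29.7 m/s
Converting: 29.7 m/s × 3.6 = 110 km/h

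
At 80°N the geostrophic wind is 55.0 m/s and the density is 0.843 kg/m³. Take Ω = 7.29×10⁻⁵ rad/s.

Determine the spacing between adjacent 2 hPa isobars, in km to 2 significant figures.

Coriolis parameter at 80°N:
f = 2Ω sin φ = 2 × 7.29×10⁻⁵ × sin 80° = 1.44×10⁻⁴ s⁻¹
Geostrophic balance rearranged: |∂P/∂n| = f ρ V_g
|∂P/∂n| = 1.44×10⁻⁴ × 0.843 × 55.0 = 6.66×10⁻³ Pa/m
Isobar spacing: Δn = ΔP/|∂P/∂n| = 200 Pa / 6.66×10⁻³ Pa/m = 30042 m ≈ 30 km

30 km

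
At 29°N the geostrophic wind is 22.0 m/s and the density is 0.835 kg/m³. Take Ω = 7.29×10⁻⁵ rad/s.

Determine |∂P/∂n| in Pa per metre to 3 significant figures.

1.30×10⁻³ Pa/m

Coriolis parameter at 29°N:
f = 2Ω sin φ = 2 × 7.29×10⁻⁵ × sin 29° = 7.07×10⁻⁵ s⁻¹
Geostrophic balance rearranged: |∂P/∂n| = f ρ V_g
|∂P/∂n| = 7.07×10⁻⁵ × 0.835 × 22.0 = 1.30×10⁻³ Pa/m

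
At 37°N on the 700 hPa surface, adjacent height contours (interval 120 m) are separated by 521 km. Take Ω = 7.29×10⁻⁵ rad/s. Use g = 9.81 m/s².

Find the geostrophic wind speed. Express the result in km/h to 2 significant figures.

93 km/h

Coriolis parameter at 37°N:
f = 2Ω sin φ = 2 × 7.29×10⁻⁵ × sin 37° = 8.77×10⁻⁵ s⁻¹
Height gradient: |∂Z/∂n| = 120 m / 521000 m = 2.30×10⁻⁴
On a pressure surface, geostrophic balance gives V_g = (g/f)|∂Z/∂n|:
V_g = 9.81 × 2.30×10⁻⁴ / 8.77×10⁻⁵ = 25.8 m/s
Converting: 25.8 m/s × 3.6 = 93 km/h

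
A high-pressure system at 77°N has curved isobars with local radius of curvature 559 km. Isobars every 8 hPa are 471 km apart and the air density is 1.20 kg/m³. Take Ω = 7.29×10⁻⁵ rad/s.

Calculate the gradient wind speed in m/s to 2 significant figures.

12 m/s

Coriolis parameter at 77°N:
f = 2Ω sin φ = 2 × 7.29×10⁻⁵ × sin 77° = 1.42×10⁻⁴ s⁻¹
Pressure gradient: |∂P/∂n| = 800 Pa / 471000 m = 1.70×10⁻³ Pa/m
Geostrophic speed: V_g = |∂P/∂n|/(fρ) = 1.70×10⁻³/(1.42×10⁻⁴ × 1.20) = 9.96 m/s
Around a high, pressure-gradient force acts outward with centrifugal, so Coriolis balances both:
fV = (1/ρ)|∂P/∂n| + V²/R  →  V² − fR·V + fR·V_g = 0
With fR = 1.42×10⁻⁴ × 559×10³ m = 79.4 m/s:
V = [fR − √((fR)² − 4 fR V_g)]/2 = [79.4 − √(79.4² − 4×79.4×9.96)]/2 = 11.7 m/s
Supergeostrophic (V > V_g = 9.96 m/s), as expected around a high.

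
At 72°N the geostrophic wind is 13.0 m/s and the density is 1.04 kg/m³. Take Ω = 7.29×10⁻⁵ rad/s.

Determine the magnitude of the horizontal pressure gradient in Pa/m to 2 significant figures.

Coriolis parameter at 72°N:
f = 2Ω sin φ = 2 × 7.29×10⁻⁵ × sin 72° = 1.39×10⁻⁴ s⁻¹
Geostrophic balance rearranged: |∂P/∂n| = f ρ V_g
|∂P/∂n| = 1.39×10⁻⁴ × 1.04 × 13.0 = 1.87×10⁻³ Pa/m

1.9×10⁻³ Pa/m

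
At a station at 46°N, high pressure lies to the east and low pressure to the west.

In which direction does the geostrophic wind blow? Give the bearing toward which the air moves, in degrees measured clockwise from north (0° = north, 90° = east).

000°

The pressure-gradient force points toward the west (bearing 270°).
Geostrophic balance: in the Northern Hemisphere the Coriolis force deflects motion to the right, so the geostrophic wind blows 90° to the right of the pressure-gradient force (low pressure on the left).
Rotating 270° by 90° clockwise gives 000° — the wind blows toward the north.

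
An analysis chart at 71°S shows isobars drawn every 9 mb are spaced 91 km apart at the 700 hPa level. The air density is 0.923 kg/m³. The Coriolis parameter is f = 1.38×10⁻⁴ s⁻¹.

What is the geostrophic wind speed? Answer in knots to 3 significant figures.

Pressure gradient: |∂P/∂n| = 900 Pa / 91000 m = 9.89×10⁻³ Pa/m
Geostrophic balance (pressure-gradient force = Coriolis force):
V_g = (1/(fρ)) |∂P/∂n| = 9.89×10⁻³ / (1.38×10⁻⁴ × 0.923) = 77.6 m/s
Converting: 77.6 m/s × 1.944 = 151 knots

151 knots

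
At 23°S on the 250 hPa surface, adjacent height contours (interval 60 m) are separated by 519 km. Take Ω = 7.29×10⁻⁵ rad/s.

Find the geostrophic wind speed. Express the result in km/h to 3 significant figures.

Coriolis parameter at 23°S:
f = 2Ω sin φ = 2 × 7.29×10⁻⁵ × sin 23° = 5.70×10⁻⁵ s⁻¹
Height gradient: |∂Z/∂n| = 60 m / 519000 m = 1.16×10⁻⁴
On a pressure surface, geostrophic balance gives V_g = (g/f)|∂Z/∂n|:
V_g = 9.81 × 1.16×10⁻⁴ / 5.70×10⁻⁵ = 19.9 m/s
Converting: 19.9 m/s × 3.6 = 71.7 km/h

71.7 km/h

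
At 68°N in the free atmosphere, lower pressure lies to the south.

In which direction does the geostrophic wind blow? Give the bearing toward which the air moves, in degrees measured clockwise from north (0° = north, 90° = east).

270°

The pressure-gradient force points toward the south (bearing 180°).
Geostrophic balance: in the Northern Hemisphere the Coriolis force deflects motion to the right, so the geostrophic wind blows 90° to the right of the pressure-gradient force (low pressure on the left).
Rotating 180° by 90° clockwise gives 270° — the wind blows toward the west.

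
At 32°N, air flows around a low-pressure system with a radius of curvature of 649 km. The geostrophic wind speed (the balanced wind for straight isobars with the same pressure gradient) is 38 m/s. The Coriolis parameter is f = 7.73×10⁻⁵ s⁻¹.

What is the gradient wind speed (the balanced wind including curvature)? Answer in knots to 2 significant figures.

Around a low, centrifugal force acts outward with Coriolis, so pressure-gradient force balances both:
(1/ρ)|∂P/∂n| = fV + V²/R  →  V² + fR·V − fR·V_g = 0
With fR = 7.73×10⁻⁵ × 649×10³ m = 50.2 m/s:
V = [−fR + √((fR)² + 4 fR V_g)]/2 = [−50.2 + √(50.2² + 4×50.2×38)]/2 = 25.3 m/s
Subgeostrophic (V < V_g = 38 m/s), as expected around a low.
Converting: 25.3 m/s × 1.944 = 49 knots

49 knots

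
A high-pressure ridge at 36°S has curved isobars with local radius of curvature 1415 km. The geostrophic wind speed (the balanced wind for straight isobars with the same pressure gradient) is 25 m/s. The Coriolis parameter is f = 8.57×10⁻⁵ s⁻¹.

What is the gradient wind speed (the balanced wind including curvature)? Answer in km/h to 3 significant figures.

127 km/h

Around a high, pressure-gradient force acts outward with centrifugal, so Coriolis balances both:
fV = (1/ρ)|∂P/∂n| + V²/R  →  V² − fR·V + fR·V_g = 0
With fR = 8.57×10⁻⁵ × 1415×10³ m = 121 m/s:
V = [fR − √((fR)² − 4 fR V_g)]/2 = [121 − √(121² − 4×121×25)]/2 = 35.2 m/s
Supergeostrophic (V > V_g = 25 m/s), as expected around a high.
Converting: 35.2 m/s × 3.6 = 127 km/h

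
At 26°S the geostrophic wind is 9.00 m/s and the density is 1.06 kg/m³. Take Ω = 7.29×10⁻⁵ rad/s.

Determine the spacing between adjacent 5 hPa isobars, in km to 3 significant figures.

Coriolis parameter at 26°S:
f = 2Ω sin φ = 2 × 7.29×10⁻⁵ × sin 26° = 6.39×10⁻⁵ s⁻¹
Geostrophic balance rearranged: |∂P/∂n| = f ρ V_g
|∂P/∂n| = 6.39×10⁻⁵ × 1.06 × 9.00 = 6.10×10⁻⁴ Pa/m
Isobar spacing: Δn = ΔP/|∂P/∂n| = 500 Pa / 6.10×10⁻⁴ Pa/m = 820016 m ≈ 820 km

820 km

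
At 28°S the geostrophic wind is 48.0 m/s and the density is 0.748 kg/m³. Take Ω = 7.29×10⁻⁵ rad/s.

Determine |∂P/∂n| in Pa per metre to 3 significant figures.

Coriolis parameter at 28°S:
f = 2Ω sin φ = 2 × 7.29×10⁻⁵ × sin 28° = 6.84×10⁻⁵ s⁻¹
Geostrophic balance rearranged: |∂P/∂n| = f ρ V_g
|∂P/∂n| = 6.84×10⁻⁵ × 0.748 × 48.0 = 2.46×10⁻³ Pa/m

2.46×10⁻³ Pa/m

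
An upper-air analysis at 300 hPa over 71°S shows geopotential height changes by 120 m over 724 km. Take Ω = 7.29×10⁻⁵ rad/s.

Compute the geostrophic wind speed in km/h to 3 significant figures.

Coriolis parameter at 71°S:
f = 2Ω sin φ = 2 × 7.29×10⁻⁵ × sin 71° = 1.38×10⁻⁴ s⁻¹
Height gradient: |∂Z/∂n| = 120 m / 724000 m = 1.66×10⁻⁴
On a pressure surface, geostrophic balance gives V_g = (g/f)|∂Z/∂n|:
V_g = 9.81 × 1.66×10⁻⁴ / 1.38×10⁻⁴ = 11.8 m/s
Converting: 11.8 m/s × 3.6 = 42.5 km/h

42.5 km/h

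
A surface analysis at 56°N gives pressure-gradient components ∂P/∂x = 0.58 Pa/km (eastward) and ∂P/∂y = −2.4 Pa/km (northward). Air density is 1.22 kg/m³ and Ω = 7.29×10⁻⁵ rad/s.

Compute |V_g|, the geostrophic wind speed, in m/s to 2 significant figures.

17 m/s

Coriolis parameter at 56°N:
f = 2Ω sin φ = 2 × 7.29×10⁻⁵ × sin 56° = 1.21×10⁻⁴ s⁻¹
Component geostrophic relations (x east, y north):
u_g = −(1/(fρ)) ∂P/∂y,  v_g = (1/(fρ)) ∂P/∂x
u_g = −(−2.4×10⁻³)/(1.21×10⁻⁴ × 1.22) = 16.3 m/s;  v_g = (0.58×10⁻³)/(1.21×10⁻⁴ × 1.22) = 3.93 m/s
|V_g| = √(u_g² + v_g²) = 16.7 m/s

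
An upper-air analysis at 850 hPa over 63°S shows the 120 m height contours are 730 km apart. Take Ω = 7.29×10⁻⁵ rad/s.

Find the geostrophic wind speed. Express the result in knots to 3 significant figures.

24.1 knots

Coriolis parameter at 63°S:
f = 2Ω sin φ = 2 × 7.29×10⁻⁵ × sin 63° = 1.30×10⁻⁴ s⁻¹
Height gradient: |∂Z/∂n| = 120 m / 730000 m = 1.64×10⁻⁴
On a pressure surface, geostrophic balance gives V_g = (g/f)|∂Z/∂n|:
V_g = 9.81 × 1.64×10⁻⁴ / 1.30×10⁻⁴ = 12.4 m/s
Converting: 12.4 m/s × 1.944 = 24.1 knots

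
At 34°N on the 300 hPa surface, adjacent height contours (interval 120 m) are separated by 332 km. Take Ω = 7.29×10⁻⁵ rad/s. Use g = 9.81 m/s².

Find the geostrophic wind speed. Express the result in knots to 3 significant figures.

Coriolis parameter at 34°N:
f = 2Ω sin φ = 2 × 7.29×10⁻⁵ × sin 34° = 8.15×10⁻⁵ s⁻¹
Height gradient: |∂Z/∂n| = 120 m / 332000 m = 3.61×10⁻⁴
On a pressure surface, geostrophic balance gives V_g = (g/f)|∂Z/∂n|:
V_g = 9.81 × 3.61×10⁻⁴ / 8.15×10⁻⁵ = 43.5 m/s
Converting: 43.5 m/s × 1.944 = 84.5 knots

84.5 knots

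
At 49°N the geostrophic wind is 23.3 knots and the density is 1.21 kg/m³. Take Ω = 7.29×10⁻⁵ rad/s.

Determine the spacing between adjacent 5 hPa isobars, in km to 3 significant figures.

313 km

Coriolis parameter at 49°N:
f = 2Ω sin φ = 2 × 7.29×10⁻⁵ × sin 49° = 1.10×10⁻⁴ s⁻¹
Wind speed in SI: 23.3 knots = 12.0 m/s
Geostrophic balance rearranged: |∂P/∂n| = f ρ V_g
|∂P/∂n| = 1.10×10⁻⁴ × 1.21 × 12.0 = 1.60×10⁻³ Pa/m
Isobar spacing: Δn = ΔP/|∂P/∂n| = 500 Pa / 1.60×10⁻³ Pa/m = 313295 m ≈ 313 km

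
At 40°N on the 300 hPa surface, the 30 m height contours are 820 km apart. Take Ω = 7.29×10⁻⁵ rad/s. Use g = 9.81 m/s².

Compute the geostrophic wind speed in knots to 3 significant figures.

Coriolis parameter at 40°N:
f = 2Ω sin φ = 2 × 7.29×10⁻⁵ × sin 40° = 9.37×10⁻⁵ s⁻¹
Height gradient: |∂Z/∂n| = 30 m / 820000 m = 3.66×10⁻⁵
On a pressure surface, geostrophic balance gives V_g = (g/f)|∂Z/∂n|:
V_g = 9.81 × 3.66×10⁻⁵ / 9.37×10⁻⁵ = 3.83 m/s
Converting: 3.83 m/s × 1.944 = 7.44 knots

7.44 knots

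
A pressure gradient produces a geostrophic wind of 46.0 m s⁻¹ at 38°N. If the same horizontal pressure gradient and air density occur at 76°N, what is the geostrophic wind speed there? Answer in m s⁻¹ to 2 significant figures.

29 m s⁻¹

With the same pressure gradient and density, V_g ∝ 1/f ∝ 1/sin φ.
V₂ = V₁ · sin φ₁ / sin φ₂ = 46.0 × sin 38° / sin 76°
V₂ = 46.0 × 0.6157/0.9703 = 29 m s⁻¹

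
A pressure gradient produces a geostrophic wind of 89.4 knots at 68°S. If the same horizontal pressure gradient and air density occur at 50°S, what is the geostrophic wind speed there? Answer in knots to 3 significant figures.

108 knots

With the same pressure gradient and density, V_g ∝ 1/f ∝ 1/sin φ.
V₂ = V₁ · sin φ₁ / sin φ₂ = 89.4 × sin 68° / sin 50°
V₂ = 89.4 × 0.9272/0.7660 = 108 knots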